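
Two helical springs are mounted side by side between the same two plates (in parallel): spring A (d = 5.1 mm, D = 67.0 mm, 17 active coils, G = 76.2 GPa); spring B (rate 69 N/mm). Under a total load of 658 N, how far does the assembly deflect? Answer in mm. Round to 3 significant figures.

9.37 mm

k_A = Gd⁴/(8D³N_a) = (76.2×10³)(5.1⁴)/(8·67.0³·17) = 1.2603 N/mm
Parallel: k_eq = 1.2603 + 69 = 70.26 N/mm
δ = F/k_eq = 658/70.26 = 9.3652 mm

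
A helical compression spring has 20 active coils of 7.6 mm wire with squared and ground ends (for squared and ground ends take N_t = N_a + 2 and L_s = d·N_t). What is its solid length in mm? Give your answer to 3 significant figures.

squared and ground ends: N_t = N_a + 2 = 20 + 2 = 22
L_s = d·N_t = 7.6 × 22 = 167.2 mm

167 mm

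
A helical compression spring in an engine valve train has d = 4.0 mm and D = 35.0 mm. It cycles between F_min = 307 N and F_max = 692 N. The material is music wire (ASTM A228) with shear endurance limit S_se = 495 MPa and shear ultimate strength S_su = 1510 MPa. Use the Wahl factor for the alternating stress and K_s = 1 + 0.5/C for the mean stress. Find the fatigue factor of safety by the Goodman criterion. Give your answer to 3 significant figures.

0.894

C = D/d = 35.0/4.0 = 8.7500; K_W = (4C−1)/(4C−4)+0.615/C = 1.1671; K_s = 1+0.5/C = 1.0571
F_a = (F_max−F_min)/2 = 192.5 N; F_m = (F_max+F_min)/2 = 499.5 N
τ_a = K_W·8F_aD/(πd³) = 1.1671 × 268.08 = 312.86 MPa
τ_m = K_s·8F_mD/(πd³) = 1.0571 × 695.61 = 735.36 MPa
Goodman: 1/n_f = τ_a/S_se + τ_m/S_su = 312.86/495 + 735.36/1510 = 0.63204 + 0.48699 = 1.119
n_f = 1/1.119 = 0.8936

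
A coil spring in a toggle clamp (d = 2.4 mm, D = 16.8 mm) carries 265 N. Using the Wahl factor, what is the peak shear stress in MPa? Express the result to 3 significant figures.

995 MPa

Spring index C = D/d = 16.8/2.4 = 7.0000
K_W = (4C−1)/(4C−4) + 0.615/C = 27.000/24.000 + 0.0879 = 1.2129
τ₀ = 8FD/(πd³) = 8·265·16.8/(π·2.4³) = 35616/43.429 = 820.09 MPa
τ_max = K·τ₀ = 1.2129 × 820.09 = 994.65 MPa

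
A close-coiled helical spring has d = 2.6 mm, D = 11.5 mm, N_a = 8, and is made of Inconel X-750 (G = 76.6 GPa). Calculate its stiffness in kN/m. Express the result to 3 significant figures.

k = Gd⁴/(8D³N_a) = (76.6×10³ × 2.6⁴) / (8 × 11.5³ × 8)
  = 3.50044e+06 / 97336 = 35.962 N/mm

36.0 kN/m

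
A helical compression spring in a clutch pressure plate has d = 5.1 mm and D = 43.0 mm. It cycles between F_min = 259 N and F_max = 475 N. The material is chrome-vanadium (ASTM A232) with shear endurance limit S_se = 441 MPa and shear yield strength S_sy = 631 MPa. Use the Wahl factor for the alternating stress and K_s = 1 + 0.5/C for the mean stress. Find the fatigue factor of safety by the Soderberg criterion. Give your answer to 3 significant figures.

1.34

C = D/d = 43.0/5.1 = 8.4314; K_W = (4C−1)/(4C−4)+0.615/C = 1.1739; K_s = 1+0.5/C = 1.0593
F_a = (F_max−F_min)/2 = 108 N; F_m = (F_max+F_min)/2 = 367 N
τ_a = K_W·8F_aD/(πd³) = 1.1739 × 89.15 = 104.65 MPa
τ_m = K_s·8F_mD/(πd³) = 1.0593 × 302.95 = 320.91 MPa
Soderberg: 1/n_f = τ_a/S_se + τ_m/S_sy = 104.65/441 + 320.91/631 = 0.23730 + 0.50857 = 0.74588
n_f = 1/0.74588 = 1.341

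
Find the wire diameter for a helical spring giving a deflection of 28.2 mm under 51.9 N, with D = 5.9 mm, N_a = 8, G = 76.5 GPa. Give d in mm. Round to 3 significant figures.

Required rate k = F/δ = 51.9/28.2 = 1.8404 N/mm
d = (8D³N_a·k / G)^(1/4) = (8·5.9³·8·1.8404 / (76.5×10³))^0.25
  = (0.31622)^0.25 = 0.7499 mm

0.750 mm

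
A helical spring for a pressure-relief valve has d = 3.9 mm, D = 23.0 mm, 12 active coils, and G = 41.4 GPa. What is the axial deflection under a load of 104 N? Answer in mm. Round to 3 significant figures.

k = Gd⁴/(8D³N_a) = (41.4×10³)(3.9⁴)/(8·23.0³·12) = 8.1998 N/mm
δ = F/k = 104 / 8.1998 = 12.683 mm

12.7 mm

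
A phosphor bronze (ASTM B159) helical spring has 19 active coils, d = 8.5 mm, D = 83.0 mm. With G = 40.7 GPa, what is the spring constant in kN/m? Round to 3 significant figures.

2.44 kN/m

k = Gd⁴/(8D³N_a) = (40.7×10³ × 8.5⁴) / (8 × 83.0³ × 19)
  = 2.12457e+08 / 8.69116e+07 = 2.4445 N/mm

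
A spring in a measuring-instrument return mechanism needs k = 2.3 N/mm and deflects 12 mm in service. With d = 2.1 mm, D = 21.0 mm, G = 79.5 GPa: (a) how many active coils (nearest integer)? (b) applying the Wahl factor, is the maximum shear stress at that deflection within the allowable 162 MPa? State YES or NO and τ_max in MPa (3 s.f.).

N_a = Gd⁴/(8D³k) = (79.5×10³)(2.1⁴)/(8·21.0³·2.3) = 9.073 → N_a = 9
Actual rate k = Gd⁴/(8D³·9) = 2.3188 N/mm
Working load F = kδ = 2.3188·12 = 27.825 N
C = 21.0/2.1 = 10.0000; K_W = (4C−1)/(4C−4)+0.615/C = 1.1448
τ_max = K_W·8FD/(πd³) = 1.1448·160.67 = 183.94 MPa
τ_max > 162 MPa → exceeds allowable

(a) 9 coils; (b) NO, τ_max = 184 MPa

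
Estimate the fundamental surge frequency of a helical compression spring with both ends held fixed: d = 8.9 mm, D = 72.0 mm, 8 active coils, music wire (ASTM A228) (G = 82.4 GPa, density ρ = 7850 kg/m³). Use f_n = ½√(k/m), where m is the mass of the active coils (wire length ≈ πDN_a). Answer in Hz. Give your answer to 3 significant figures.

k = Gd⁴/(8D³N_a) = (82.4×10³)(8.9⁴)/(8·72.0³·8) = 21.643 N/mm = 21643 N/m
Wire length L = πDN_a = π·72.0·8 = 1809.6 mm
m = ρ·(πd²/4)·L = 7850 × 62.211×10⁻⁶ m² × 1.8096 m = 0.88371 kg
f_n = ½√(k/m) = 0.5·√(21643/0.88371) = 0.5·√(24491) = 78.247 Hz

78.2 Hz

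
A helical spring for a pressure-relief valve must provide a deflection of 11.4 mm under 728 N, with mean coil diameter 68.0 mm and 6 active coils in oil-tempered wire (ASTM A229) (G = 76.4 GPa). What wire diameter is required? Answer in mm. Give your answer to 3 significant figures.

Required rate k = F/δ = 728/11.4 = 63.86 N/mm
d = (8D³N_a·k / G)^(1/4) = (8·68.0³·6·63.86 / (76.4×10³))^0.25
  = (12615)^0.25 = 10.5980 mm

10.6 mm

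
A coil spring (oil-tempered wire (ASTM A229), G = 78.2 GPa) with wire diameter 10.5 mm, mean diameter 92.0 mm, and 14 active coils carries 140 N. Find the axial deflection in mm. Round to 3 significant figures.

12.8 mm

k = Gd⁴/(8D³N_a) = (78.2×10³)(10.5⁴)/(8·92.0³·14) = 10.899 N/mm
δ = F/k = 140 / 10.899 = 12.845 mm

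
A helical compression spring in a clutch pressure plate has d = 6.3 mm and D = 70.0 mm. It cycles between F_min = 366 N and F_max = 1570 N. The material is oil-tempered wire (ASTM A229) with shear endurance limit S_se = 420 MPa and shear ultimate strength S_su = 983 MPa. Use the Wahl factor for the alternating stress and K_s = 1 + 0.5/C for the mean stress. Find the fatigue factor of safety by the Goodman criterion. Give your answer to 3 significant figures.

C = D/d = 70.0/6.3 = 11.1111; K_W = (4C−1)/(4C−4)+0.615/C = 1.1295; K_s = 1+0.5/C = 1.0450
F_a = (F_max−F_min)/2 = 602 N; F_m = (F_max+F_min)/2 = 968 N
τ_a = K_W·8F_aD/(πd³) = 1.1295 × 429.15 = 484.74 MPa
τ_m = K_s·8F_mD/(πd³) = 1.0450 × 690.07 = 721.12 MPa
Goodman: 1/n_f = τ_a/S_se + τ_m/S_su = 484.74/420 + 721.12/983 = 1.15414 + 0.73359 = 1.8877
n_f = 1/1.8877 = 0.5297

0.530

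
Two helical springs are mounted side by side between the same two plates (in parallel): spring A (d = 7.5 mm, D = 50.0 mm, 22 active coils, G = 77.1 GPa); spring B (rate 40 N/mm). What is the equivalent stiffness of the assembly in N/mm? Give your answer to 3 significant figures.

k_A = Gd⁴/(8D³N_a) = (77.1×10³)(7.5⁴)/(8·50.0³·22) = 11.089 N/mm
Parallel: k_eq = 11.089 + 40 = 51.089 N/mm

51.1 N/mm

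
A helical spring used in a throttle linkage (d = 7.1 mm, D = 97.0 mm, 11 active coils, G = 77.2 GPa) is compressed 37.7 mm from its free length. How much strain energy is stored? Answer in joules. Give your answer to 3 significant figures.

1.74 J

k = Gd⁴/(8D³N_a) = (77.2×10³)(7.1⁴)/(8·97.0³·11) = 2.4426 N/mm
U = ½kδ² = 0.5 × 2.4426 × 37.7² = 1735.8 N·mm = 1.7358 J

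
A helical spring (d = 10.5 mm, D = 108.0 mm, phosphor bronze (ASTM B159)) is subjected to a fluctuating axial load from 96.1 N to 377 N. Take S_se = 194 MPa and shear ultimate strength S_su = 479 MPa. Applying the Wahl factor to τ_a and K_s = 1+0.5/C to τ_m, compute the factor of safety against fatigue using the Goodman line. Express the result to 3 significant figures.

3.13

C = D/d = 108.0/10.5 = 10.2857; K_W = (4C−1)/(4C−4)+0.615/C = 1.1406; K_s = 1+0.5/C = 1.0486
F_a = (F_max−F_min)/2 = 140.45 N; F_m = (F_max+F_min)/2 = 236.55 N
τ_a = K_W·8F_aD/(πd³) = 1.1406 × 33.367 = 38.057 MPa
τ_m = K_s·8F_mD/(πd³) = 1.0486 × 56.198 = 58.93 MPa
Goodman: 1/n_f = τ_a/S_se + τ_m/S_su = 38.057/194 + 58.93/479 = 0.19617 + 0.12303 = 0.3192
n_f = 1/0.3192 = 3.133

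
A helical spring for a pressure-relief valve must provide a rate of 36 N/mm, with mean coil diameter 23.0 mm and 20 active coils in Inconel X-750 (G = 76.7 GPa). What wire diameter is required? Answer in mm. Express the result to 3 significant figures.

5.50 mm

d = (8D³N_a·k / G)^(1/4) = (8·23.0³·20·36 / (76.7×10³))^0.25
  = (913.71)^0.25 = 5.4980 mm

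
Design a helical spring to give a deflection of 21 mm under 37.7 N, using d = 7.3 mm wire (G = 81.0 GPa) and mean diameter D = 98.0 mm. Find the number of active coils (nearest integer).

Required rate k = F/δ = 37.7/21 = 1.7952 N/mm
N_a = Gd⁴/(8D³k) = (81.0×10³ × 7.3⁴)/(8 × 98.0³ × 1.7952)
    = 2.30026e+08 / 1.35173e+07 = 17.02 → 17 coils

17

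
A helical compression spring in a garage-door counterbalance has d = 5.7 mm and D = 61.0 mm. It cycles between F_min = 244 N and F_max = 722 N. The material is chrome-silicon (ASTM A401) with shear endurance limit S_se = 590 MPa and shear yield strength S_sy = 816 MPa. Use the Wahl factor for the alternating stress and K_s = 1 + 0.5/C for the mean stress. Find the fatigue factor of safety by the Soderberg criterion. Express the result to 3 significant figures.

C = D/d = 61.0/5.7 = 10.7018; K_W = (4C−1)/(4C−4)+0.615/C = 1.1348; K_s = 1+0.5/C = 1.0467
F_a = (F_max−F_min)/2 = 239 N; F_m = (F_max+F_min)/2 = 483 N
τ_a = K_W·8F_aD/(πd³) = 1.1348 × 200.47 = 227.48 MPa
τ_m = K_s·8F_mD/(πd³) = 1.0467 × 405.13 = 424.06 MPa
Soderberg: 1/n_f = τ_a/S_se + τ_m/S_sy = 227.48/590 + 424.06/816 = 0.38557 + 0.51968 = 0.90524
n_f = 1/0.90524 = 1.105

1.10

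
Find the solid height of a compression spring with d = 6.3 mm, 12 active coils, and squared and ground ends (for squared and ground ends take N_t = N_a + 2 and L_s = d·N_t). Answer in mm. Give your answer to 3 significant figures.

squared and ground ends: N_t = N_a + 2 = 12 + 2 = 14
L_s = d·N_t = 6.3 × 14 = 88.2 mm

88.2 mm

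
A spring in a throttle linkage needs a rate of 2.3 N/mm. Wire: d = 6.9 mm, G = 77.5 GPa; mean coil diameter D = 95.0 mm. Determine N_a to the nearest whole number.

11

N_a = Gd⁴/(8D³k) = (77.5×10³ × 6.9⁴)/(8 × 95.0³ × 2.3)
    = 1.7567e+08 / 1.57757e+07 = 11.14 → 11 coils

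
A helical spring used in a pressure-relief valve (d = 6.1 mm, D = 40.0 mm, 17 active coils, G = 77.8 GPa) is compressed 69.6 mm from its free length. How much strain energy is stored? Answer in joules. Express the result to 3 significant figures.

30.0 J

k = Gd⁴/(8D³N_a) = (77.8×10³)(6.1⁴)/(8·40.0³·17) = 12.376 N/mm
U = ½kδ² = 0.5 × 12.376 × 69.6² = 29976 N·mm = 29.976 J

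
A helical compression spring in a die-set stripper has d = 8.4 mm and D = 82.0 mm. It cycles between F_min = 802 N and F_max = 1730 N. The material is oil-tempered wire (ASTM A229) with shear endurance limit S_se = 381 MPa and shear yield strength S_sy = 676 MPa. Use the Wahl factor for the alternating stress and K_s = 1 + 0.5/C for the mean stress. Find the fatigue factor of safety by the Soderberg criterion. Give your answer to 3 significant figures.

C = D/d = 82.0/8.4 = 9.7619; K_W = (4C−1)/(4C−4)+0.615/C = 1.1486; K_s = 1+0.5/C = 1.0512
F_a = (F_max−F_min)/2 = 464 N; F_m = (F_max+F_min)/2 = 1266 N
τ_a = K_W·8F_aD/(πd³) = 1.1486 × 163.47 = 187.76 MPa
τ_m = K_s·8F_mD/(πd³) = 1.0512 × 446.02 = 468.86 MPa
Soderberg: 1/n_f = τ_a/S_se + τ_m/S_sy = 187.76/381 + 468.86/676 = 0.49281 + 0.69358 = 1.1864
n_f = 1/1.1864 = 0.8429

0.843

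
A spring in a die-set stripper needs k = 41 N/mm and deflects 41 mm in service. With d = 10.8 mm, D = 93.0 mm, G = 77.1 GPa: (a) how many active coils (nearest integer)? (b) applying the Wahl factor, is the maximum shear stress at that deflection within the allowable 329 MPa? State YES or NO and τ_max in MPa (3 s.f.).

N_a = Gd⁴/(8D³k) = (77.1×10³)(10.8⁴)/(8·93.0³·41) = 3.976 → N_a = 4
Actual rate k = Gd⁴/(8D³·4) = 40.752 N/mm
Working load F = kδ = 40.752·41 = 1670.8 N
C = 93.0/10.8 = 8.6111; K_W = (4C−1)/(4C−4)+0.615/C = 1.1700
τ_max = K_W·8FD/(πd³) = 1.1700·314.11 = 367.5 MPa
τ_max > 329 MPa → exceeds allowable

(a) 4 coils; (b) NO, τ_max = 367 MPa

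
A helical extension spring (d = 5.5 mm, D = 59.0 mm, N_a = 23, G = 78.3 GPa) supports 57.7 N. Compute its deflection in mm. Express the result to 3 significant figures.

k = Gd⁴/(8D³N_a) = (78.3×10³)(5.5⁴)/(8·59.0³·23) = 1.896 N/mm
δ = F/k = 57.7 / 1.896 = 30.432 mm

30.4 mm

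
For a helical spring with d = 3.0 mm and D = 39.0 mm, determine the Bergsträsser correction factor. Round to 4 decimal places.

1.1020

C = D/d = 39.0/3.0 = 13.0000
K_B = (4C+2)/(4C−3) = 54.000/49.000 = 1.1020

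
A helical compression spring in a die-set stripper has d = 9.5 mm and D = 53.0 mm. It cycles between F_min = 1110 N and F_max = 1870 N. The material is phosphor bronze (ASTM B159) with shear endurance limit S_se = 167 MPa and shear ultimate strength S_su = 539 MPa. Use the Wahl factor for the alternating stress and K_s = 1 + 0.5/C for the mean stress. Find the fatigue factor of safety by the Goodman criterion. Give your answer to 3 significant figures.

C = D/d = 53.0/9.5 = 5.5789; K_W = (4C−1)/(4C−4)+0.615/C = 1.2740; K_s = 1+0.5/C = 1.0896
F_a = (F_max−F_min)/2 = 380 N; F_m = (F_max+F_min)/2 = 1490 N
τ_a = K_W·8F_aD/(πd³) = 1.2740 × 59.818 = 76.209 MPa
τ_m = K_s·8F_mD/(πd³) = 1.0896 × 234.55 = 255.57 MPa
Goodman: 1/n_f = τ_a/S_se + τ_m/S_su = 76.209/167 + 255.57/539 = 0.45634 + 0.47415 = 0.9305
n_f = 1/0.9305 = 1.075

1.07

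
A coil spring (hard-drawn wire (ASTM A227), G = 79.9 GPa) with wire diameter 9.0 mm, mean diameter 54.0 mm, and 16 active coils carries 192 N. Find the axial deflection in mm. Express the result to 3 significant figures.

k = Gd⁴/(8D³N_a) = (79.9×10³)(9.0⁴)/(8·54.0³·16) = 26.009 N/mm
δ = F/k = 192 / 26.009 = 7.382 mm

7.38 mm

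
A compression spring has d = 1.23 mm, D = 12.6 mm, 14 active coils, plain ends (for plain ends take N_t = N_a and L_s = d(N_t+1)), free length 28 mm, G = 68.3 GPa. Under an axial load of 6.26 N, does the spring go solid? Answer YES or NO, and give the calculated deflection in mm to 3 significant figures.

k = Gd⁴/(8D³N_a) = (68.3×10³)(1.23⁴)/(8·12.6³·14) = 0.69777 N/mm
N_t = 14; L_s = 1.23·15 = 18.45 mm; δ_solid = L₀ − L_s = 28 − 18.45 = 9.55 mm
δ = F/k = 6.26/0.69777 = 8.9715 mm
δ < δ_solid → spring does not go solid

NO, δ = 8.97 mm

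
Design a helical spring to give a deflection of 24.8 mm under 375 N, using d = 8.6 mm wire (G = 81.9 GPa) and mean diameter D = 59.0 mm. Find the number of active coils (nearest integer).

18

Required rate k = F/δ = 375/24.8 = 15.121 N/mm
N_a = Gd⁴/(8D³k) = (81.9×10³ × 8.6⁴)/(8 × 59.0³ × 15.121)
    = 4.48e+08 / 2.48442e+07 = 18.03 → 18 coils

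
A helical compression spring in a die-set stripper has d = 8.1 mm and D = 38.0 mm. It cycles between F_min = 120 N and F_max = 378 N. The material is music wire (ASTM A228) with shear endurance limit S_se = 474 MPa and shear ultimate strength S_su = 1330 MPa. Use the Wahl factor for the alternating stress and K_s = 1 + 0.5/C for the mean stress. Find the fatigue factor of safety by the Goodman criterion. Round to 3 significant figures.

C = D/d = 38.0/8.1 = 4.6914; K_W = (4C−1)/(4C−4)+0.615/C = 1.3343; K_s = 1+0.5/C = 1.1066
F_a = (F_max−F_min)/2 = 129 N; F_m = (F_max+F_min)/2 = 249 N
τ_a = K_W·8F_aD/(πd³) = 1.3343 × 23.489 = 31.34 MPa
τ_m = K_s·8F_mD/(πd³) = 1.1066 × 45.339 = 50.171 MPa
Goodman: 1/n_f = τ_a/S_se + τ_m/S_su = 31.34/474 + 50.171/1330 = 0.06612 + 0.03772 = 0.10384
n_f = 1/0.10384 = 9.63

9.63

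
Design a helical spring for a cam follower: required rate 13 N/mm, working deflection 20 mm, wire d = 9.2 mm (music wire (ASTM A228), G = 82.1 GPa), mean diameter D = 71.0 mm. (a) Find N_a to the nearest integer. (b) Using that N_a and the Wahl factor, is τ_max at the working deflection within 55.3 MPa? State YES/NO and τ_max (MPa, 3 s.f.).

N_a = Gd⁴/(8D³k) = (82.1×10³)(9.2⁴)/(8·71.0³·13) = 15.8 → N_a = 16
Actual rate k = Gd⁴/(8D³·16) = 12.838 N/mm
Working load F = kδ = 12.838·20 = 256.77 N
C = 71.0/9.2 = 7.7174; K_W = (4C−1)/(4C−4)+0.615/C = 1.1913
τ_max = K_W·8FD/(πd³) = 1.1913·59.618 = 71.025 MPa
τ_max > 55.3 MPa → exceeds allowable

(a) 16 coils; (b) NO, τ_max = 71.0 MPa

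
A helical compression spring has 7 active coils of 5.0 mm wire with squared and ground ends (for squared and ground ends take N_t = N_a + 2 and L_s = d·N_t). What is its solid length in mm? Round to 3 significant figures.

squared and ground ends: N_t = N_a + 2 = 7 + 2 = 9
L_s = d·N_t = 5.0 × 9 = 45 mm

45.0 mm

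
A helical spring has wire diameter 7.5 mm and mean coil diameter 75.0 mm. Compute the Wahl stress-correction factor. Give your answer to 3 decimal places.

C = D/d = 75.0/7.5 = 10.0000
K_W = (4C−1)/(4C−4) + 0.615/C = 39.000/36.000 + 0.0615 = 1.1448

1.145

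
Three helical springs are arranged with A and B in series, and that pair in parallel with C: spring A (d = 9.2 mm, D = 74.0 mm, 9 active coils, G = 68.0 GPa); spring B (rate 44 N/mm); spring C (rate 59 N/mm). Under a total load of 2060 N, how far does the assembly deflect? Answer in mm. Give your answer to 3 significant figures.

k_A = Gd⁴/(8D³N_a) = (68.0×10³)(9.2⁴)/(8·74.0³·9) = 16.697 N/mm
Springs A,B series: k_AB = 1/(1/16.697+1/44) = 12.104 N/mm; parallel with C: k_eq = 12.104+59 = 71.104 N/mm
δ = F/k_eq = 2060/71.104 = 28.972 mm

29.0 mm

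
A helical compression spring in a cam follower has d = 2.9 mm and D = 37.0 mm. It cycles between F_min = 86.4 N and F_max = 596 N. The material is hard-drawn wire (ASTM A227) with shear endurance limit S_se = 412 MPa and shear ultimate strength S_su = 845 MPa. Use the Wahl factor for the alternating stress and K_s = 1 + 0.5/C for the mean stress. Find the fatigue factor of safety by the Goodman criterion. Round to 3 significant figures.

0.234

C = D/d = 37.0/2.9 = 12.7586; K_W = (4C−1)/(4C−4)+0.615/C = 1.1120; K_s = 1+0.5/C = 1.0392
F_a = (F_max−F_min)/2 = 254.8 N; F_m = (F_max+F_min)/2 = 341.2 N
τ_a = K_W·8F_aD/(πd³) = 1.1120 × 984.34 = 1094.6 MPa
τ_m = K_s·8F_mD/(πd³) = 1.0392 × 1318.1 = 1369.8 MPa
Goodman: 1/n_f = τ_a/S_se + τ_m/S_su = 1094.6/412 + 1369.8/845 = 2.65674 + 1.62104 = 4.2778
n_f = 1/4.2778 = 0.2338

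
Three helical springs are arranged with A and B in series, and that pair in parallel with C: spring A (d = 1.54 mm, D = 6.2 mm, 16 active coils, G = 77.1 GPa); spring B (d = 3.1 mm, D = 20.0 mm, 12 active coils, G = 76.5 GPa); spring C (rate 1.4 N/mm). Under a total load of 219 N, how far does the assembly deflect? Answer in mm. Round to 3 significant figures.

k_A = Gd⁴/(8D³N_a) = (77.1×10³)(1.54⁴)/(8·6.2³·16) = 14.215 N/mm
k_B = Gd⁴/(8D³N_a) = (76.5×10³)(3.1⁴)/(8·20.0³·12) = 9.1991 N/mm
Springs A,B series: k_AB = 1/(1/14.215+1/9.1991) = 5.5849 N/mm; parallel with C: k_eq = 5.5849+1.4 = 6.9849 N/mm
δ = F/k_eq = 219/6.9849 = 31.353 mm

31.4 mm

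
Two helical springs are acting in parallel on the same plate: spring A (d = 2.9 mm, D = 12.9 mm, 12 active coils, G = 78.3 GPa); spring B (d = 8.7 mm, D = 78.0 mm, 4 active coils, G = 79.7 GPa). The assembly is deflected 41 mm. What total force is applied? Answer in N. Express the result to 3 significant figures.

k_A = Gd⁴/(8D³N_a) = (78.3×10³)(2.9⁴)/(8·12.9³·12) = 26.873 N/mm
k_B = Gd⁴/(8D³N_a) = (79.7×10³)(8.7⁴)/(8·78.0³·4) = 30.068 N/mm
Parallel: k_eq = 26.873 + 30.068 = 56.941 N/mm
F = k_eq·δ = 56.941·41 = 2334.6 N

2330 N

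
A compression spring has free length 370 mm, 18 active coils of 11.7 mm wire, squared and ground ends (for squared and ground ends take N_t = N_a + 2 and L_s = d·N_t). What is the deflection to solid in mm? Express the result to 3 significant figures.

N_t = 20; L_s = 11.7·20 = 234 mm
δ_solid = L₀ − L_s = 370 − 234 = 136 mm

136 mm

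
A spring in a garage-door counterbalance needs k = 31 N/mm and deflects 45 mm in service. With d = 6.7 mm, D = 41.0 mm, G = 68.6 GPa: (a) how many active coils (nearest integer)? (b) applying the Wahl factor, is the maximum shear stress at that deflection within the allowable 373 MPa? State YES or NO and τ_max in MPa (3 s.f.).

N_a = Gd⁴/(8D³k) = (68.6×10³)(6.7⁴)/(8·41.0³·31) = 8.088 → N_a = 8
Actual rate k = Gd⁴/(8D³·8) = 31.339 N/mm
Working load F = kδ = 31.339·45 = 1410.3 N
C = 41.0/6.7 = 6.1194; K_W = (4C−1)/(4C−4)+0.615/C = 1.2470
τ_max = K_W·8FD/(πd³) = 1.2470·489.56 = 610.48 MPa
τ_max > 373 MPa → exceeds allowable

(a) 8 coils; (b) NO, τ_max = 610 MPa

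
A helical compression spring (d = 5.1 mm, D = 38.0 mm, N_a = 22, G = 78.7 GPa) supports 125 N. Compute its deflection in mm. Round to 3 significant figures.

22.7 mm

k = Gd⁴/(8D³N_a) = (78.7×10³)(5.1⁴)/(8·38.0³·22) = 5.5131 N/mm
δ = F/k = 125 / 5.5131 = 22.673 mm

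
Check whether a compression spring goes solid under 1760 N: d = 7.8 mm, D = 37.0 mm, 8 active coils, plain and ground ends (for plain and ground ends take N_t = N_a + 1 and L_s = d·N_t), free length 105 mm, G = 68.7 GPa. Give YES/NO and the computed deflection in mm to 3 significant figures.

k = Gd⁴/(8D³N_a) = (68.7×10³)(7.8⁴)/(8·37.0³·8) = 78.442 N/mm
N_t = 9; L_s = 7.8·9 = 70.2 mm; δ_solid = L₀ − L_s = 105 − 70.2 = 34.8 mm
δ = F/k = 1760/78.442 = 22.437 mm
δ < δ_solid → spring does not go solid

NO, δ = 22.4 mm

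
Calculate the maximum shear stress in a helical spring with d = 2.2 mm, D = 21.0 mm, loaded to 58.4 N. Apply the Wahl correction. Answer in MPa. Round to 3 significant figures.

Spring index C = D/d = 21.0/2.2 = 9.5455
K_W = (4C−1)/(4C−4) + 0.615/C = 37.182/34.182 + 0.0644 = 1.1522
τ₀ = 8FD/(πd³) = 8·58.4·21.0/(π·2.2³) = 9811.2/33.452 = 293.29 MPa
τ_max = K·τ₀ = 1.1522 × 293.29 = 337.93 MPa

338 MPa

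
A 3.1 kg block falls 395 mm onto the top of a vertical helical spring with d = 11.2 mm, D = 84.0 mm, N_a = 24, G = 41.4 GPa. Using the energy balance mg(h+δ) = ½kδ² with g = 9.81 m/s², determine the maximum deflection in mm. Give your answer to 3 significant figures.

70.3 mm

k = Gd⁴/(8D³N_a) = (41.4×10³)(11.2⁴)/(8·84.0³·24) = 5.7244 N/mm
W = mg = 3.1 × 9.81 = 30.411 N
½kδ² − Wδ − Wh = 0 → δ = (W + √(W² + 2kWh))/k
δ = (30.411 + √(924.83 + 137528))/5.7244 = (30.411 + 372.09)/5.7244 = 70.313 mm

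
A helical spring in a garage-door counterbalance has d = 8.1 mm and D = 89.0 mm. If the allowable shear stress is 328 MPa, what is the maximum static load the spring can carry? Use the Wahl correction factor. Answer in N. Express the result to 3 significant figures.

C = D/d = 89.0/8.1 = 10.9877
K_W = (4C−1)/(4C−4) + 0.615/C = 42.951/39.951 + 0.0560 = 1.1311
τ_max = K·8FD/(πd³) → F_max = τ_allow·πd³/(8DK)
F_max = 328·π·8.1³/(8·89.0·1.1311) = 5.4762e+05/805.32 = 680 N

680 N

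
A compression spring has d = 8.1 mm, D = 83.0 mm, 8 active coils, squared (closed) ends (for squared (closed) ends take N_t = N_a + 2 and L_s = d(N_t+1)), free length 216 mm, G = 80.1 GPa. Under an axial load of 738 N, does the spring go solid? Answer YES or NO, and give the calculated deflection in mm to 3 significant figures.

NO, δ = 78.3 mm

k = Gd⁴/(8D³N_a) = (80.1×10³)(8.1⁴)/(8·83.0³·8) = 9.4223 N/mm
N_t = 10; L_s = 8.1·11 = 89.1 mm; δ_solid = L₀ − L_s = 216 − 89.1 = 126.9 mm
δ = F/k = 738/9.4223 = 78.325 mm
δ < δ_solid → spring does not go solid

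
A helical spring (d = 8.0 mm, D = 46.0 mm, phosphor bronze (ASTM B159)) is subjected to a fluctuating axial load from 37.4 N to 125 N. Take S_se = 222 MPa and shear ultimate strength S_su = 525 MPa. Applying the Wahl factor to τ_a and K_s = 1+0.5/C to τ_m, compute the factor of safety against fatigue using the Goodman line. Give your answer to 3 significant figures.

C = D/d = 46.0/8.0 = 5.7500; K_W = (4C−1)/(4C−4)+0.615/C = 1.2649; K_s = 1+0.5/C = 1.0870
F_a = (F_max−F_min)/2 = 43.8 N; F_m = (F_max+F_min)/2 = 81.2 N
τ_a = K_W·8F_aD/(πd³) = 1.2649 × 10.021 = 12.675 MPa
τ_m = K_s·8F_mD/(πd³) = 1.0870 × 18.577 = 20.193 MPa
Goodman: 1/n_f = τ_a/S_se + τ_m/S_su = 12.675/222 + 20.193/525 = 0.05709 + 0.03846 = 0.095556
n_f = 1/0.095556 = 10.47

10.5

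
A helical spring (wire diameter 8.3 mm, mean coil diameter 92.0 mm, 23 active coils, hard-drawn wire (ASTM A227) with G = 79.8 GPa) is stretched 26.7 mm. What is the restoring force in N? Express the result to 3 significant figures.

70.6 N

k = Gd⁴/(8D³N_a) = (79.8×10³)(8.3⁴)/(8·92.0³·23) = 2.6432 N/mm
F = k·δ = 2.6432 × 26.7 = 70.574 N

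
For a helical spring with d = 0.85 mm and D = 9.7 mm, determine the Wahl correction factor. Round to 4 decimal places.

C = D/d = 9.7/0.85 = 11.4118
K_W = (4C−1)/(4C−4) + 0.615/C = 44.647/41.647 + 0.0539 = 1.1259

1.1259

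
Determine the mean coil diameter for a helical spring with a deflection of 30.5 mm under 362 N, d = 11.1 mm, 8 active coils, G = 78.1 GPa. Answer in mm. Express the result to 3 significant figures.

Required rate k = F/δ = 362/30.5 = 11.869 N/mm
D = (Gd⁴/(8N_a·k))^(1/3) = (78.1×10³·11.1⁴/(8·8·11.869))^(1/3)
  = (1.56083e+06)^(1/3) = 115.9982 mm

116 mm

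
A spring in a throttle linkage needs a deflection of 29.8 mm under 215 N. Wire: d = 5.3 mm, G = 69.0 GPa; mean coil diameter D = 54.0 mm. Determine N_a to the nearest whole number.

6

Required rate k = F/δ = 215/29.8 = 7.2148 N/mm
N_a = Gd⁴/(8D³k) = (69.0×10³ × 5.3⁴)/(8 × 54.0³ × 7.2148)
    = 5.44443e+07 / 9.08853e+06 = 5.99 → 6 coils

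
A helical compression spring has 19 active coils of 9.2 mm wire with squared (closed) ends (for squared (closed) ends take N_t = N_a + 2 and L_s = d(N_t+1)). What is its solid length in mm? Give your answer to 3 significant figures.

squared (closed) ends: N_t = N_a + 2 = 19 + 2 = 21
L_s = d·(N_t+1) = 9.2 × 22 = 202.4 mm

202 mm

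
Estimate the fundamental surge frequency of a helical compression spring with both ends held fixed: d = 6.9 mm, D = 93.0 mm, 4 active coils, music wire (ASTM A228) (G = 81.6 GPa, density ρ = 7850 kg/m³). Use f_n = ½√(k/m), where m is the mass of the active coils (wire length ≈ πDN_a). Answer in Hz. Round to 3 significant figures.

k = Gd⁴/(8D³N_a) = (81.6×10³)(6.9⁴)/(8·93.0³·4) = 7.186 N/mm = 7186 N/m
Wire length L = πDN_a = π·93.0·4 = 1168.7 mm
m = ρ·(πd²/4)·L = 7850 × 37.393×10⁻⁶ m² × 1.1687 m = 0.34304 kg
f_n = ½√(k/m) = 0.5·√(7186/0.34304) = 0.5·√(20948) = 72.367 Hz

72.4 Hz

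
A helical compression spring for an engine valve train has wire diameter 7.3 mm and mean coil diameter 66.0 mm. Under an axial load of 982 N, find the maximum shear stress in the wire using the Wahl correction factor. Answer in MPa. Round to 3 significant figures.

Spring index C = D/d = 66.0/7.3 = 9.0411
K_W = (4C−1)/(4C−4) + 0.615/C = 35.164/32.164 + 0.0680 = 1.1613
τ₀ = 8FD/(πd³) = 8·982·66.0/(π·7.3³) = 518496/1222.1 = 424.25 MPa
τ_max = K·τ₀ = 1.1613 × 424.25 = 492.68 MPa

493 MPa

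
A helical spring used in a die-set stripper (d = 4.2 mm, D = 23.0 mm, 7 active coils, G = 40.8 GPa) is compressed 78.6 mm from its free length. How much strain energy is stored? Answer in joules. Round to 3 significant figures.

k = Gd⁴/(8D³N_a) = (40.8×10³)(4.2⁴)/(8·23.0³·7) = 18.633 N/mm
U = ½kδ² = 0.5 × 18.633 × 78.6² = 57557 N·mm = 57.557 J

57.6 J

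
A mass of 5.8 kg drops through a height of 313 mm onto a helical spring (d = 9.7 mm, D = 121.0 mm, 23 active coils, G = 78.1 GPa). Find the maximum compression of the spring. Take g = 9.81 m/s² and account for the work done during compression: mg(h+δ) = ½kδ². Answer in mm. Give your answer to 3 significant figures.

159 mm

k = Gd⁴/(8D³N_a) = (78.1×10³)(9.7⁴)/(8·121.0³·23) = 2.1211 N/mm
W = mg = 5.8 × 9.81 = 56.898 N
½kδ² − Wδ − Wh = 0 → δ = (W + √(W² + 2kWh))/k
δ = (56.898 + √(3237.4 + 75550.2))/2.1211 = (56.898 + 280.69)/2.1211 = 159.16 mm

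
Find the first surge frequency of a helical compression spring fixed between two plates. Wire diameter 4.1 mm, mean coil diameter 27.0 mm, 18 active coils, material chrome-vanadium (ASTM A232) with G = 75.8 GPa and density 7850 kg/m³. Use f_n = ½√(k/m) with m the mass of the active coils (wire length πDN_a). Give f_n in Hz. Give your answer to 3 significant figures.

k = Gd⁴/(8D³N_a) = (75.8×10³)(4.1⁴)/(8·27.0³·18) = 7.557 N/mm = 7557 N/m
Wire length L = πDN_a = π·27.0·18 = 1526.8 mm
m = ρ·(πd²/4)·L = 7850 × 13.203×10⁻⁶ m² × 1.5268 m = 0.15824 kg
f_n = ½√(k/m) = 0.5·√(7557/0.15824) = 0.5·√(47757) = 109.27 Hz

109 Hz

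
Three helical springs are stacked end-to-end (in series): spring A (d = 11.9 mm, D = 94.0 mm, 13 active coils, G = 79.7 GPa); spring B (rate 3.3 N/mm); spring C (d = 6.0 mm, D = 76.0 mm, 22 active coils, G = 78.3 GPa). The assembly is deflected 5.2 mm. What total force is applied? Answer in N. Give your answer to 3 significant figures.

4.65 N

k_A = Gd⁴/(8D³N_a) = (79.7×10³)(11.9⁴)/(8·94.0³·13) = 18.502 N/mm
k_C = Gd⁴/(8D³N_a) = (78.3×10³)(6.0⁴)/(8·76.0³·22) = 1.3134 N/mm
Series: 1/k_eq = 1/18.502 + 1/3.3 + 1/1.3134 = 1.1184; k_eq = 0.89411 N/mm
F = k_eq·δ = 0.89411·5.2 = 4.6494 N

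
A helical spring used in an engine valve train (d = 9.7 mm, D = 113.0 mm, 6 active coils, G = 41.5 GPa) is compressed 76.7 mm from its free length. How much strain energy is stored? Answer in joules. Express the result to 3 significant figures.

15.6 J

k = Gd⁴/(8D³N_a) = (41.5×10³)(9.7⁴)/(8·113.0³·6) = 5.3047 N/mm
U = ½kδ² = 0.5 × 5.3047 × 76.7² = 15603 N·mm = 15.603 J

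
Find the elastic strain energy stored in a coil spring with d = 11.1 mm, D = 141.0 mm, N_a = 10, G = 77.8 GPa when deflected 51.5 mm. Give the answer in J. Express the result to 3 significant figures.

k = Gd⁴/(8D³N_a) = (77.8×10³)(11.1⁴)/(8·141.0³·10) = 5.2665 N/mm
U = ½kδ² = 0.5 × 5.2665 × 51.5² = 6984.1 N·mm = 6.9841 J

6.98 J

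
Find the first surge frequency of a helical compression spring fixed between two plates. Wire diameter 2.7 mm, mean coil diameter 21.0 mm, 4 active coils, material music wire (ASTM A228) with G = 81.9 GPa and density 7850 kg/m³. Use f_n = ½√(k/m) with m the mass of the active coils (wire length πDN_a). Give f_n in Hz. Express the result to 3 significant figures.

556 Hz

k = Gd⁴/(8D³N_a) = (81.9×10³)(2.7⁴)/(8·21.0³·4) = 14.687 N/mm = 14687 N/m
Wire length L = πDN_a = π·21.0·4 = 263.89 mm
m = ρ·(πd²/4)·L = 7850 × 5.7256×10⁻⁶ m² × 0.26389 m = 0.011861 kg
f_n = ½√(k/m) = 0.5·√(14687/0.011861) = 0.5·√(1.2383e+06) = 556.39 Hz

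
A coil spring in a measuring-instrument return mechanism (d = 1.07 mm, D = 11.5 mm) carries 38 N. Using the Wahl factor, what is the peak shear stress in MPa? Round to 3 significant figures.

Spring index C = D/d = 11.5/1.07 = 10.7477
K_W = (4C−1)/(4C−4) + 0.615/C = 41.991/38.991 + 0.0572 = 1.1342
τ₀ = 8FD/(πd³) = 8·38·11.5/(π·1.07³) = 3496/3.8486 = 908.39 MPa
τ_max = K·τ₀ = 1.1342 × 908.39 = 1030.3 MPa

1030 MPa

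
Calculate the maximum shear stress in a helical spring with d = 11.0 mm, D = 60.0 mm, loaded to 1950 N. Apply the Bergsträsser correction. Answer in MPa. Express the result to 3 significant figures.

283 MPa

Spring index C = D/d = 60.0/11.0 = 5.4545
K_B = (4C+2)/(4C−3) = 23.818/18.818 = 1.2657
τ₀ = 8FD/(πd³) = 8·1950·60.0/(π·11.0³) = 936000/4181.5 = 223.85 MPa
τ_max = K·τ₀ = 1.2657 × 223.85 = 283.32 MPa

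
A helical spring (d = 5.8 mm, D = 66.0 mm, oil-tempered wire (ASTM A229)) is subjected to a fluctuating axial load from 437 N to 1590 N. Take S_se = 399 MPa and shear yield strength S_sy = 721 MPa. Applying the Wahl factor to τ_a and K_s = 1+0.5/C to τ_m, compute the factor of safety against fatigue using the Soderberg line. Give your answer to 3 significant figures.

0.375

C = D/d = 66.0/5.8 = 11.3793; K_W = (4C−1)/(4C−4)+0.615/C = 1.1263; K_s = 1+0.5/C = 1.0439
F_a = (F_max−F_min)/2 = 576.5 N; F_m = (F_max+F_min)/2 = 1013.5 N
τ_a = K_W·8F_aD/(πd³) = 1.1263 × 496.59 = 559.31 MPa
τ_m = K_s·8F_mD/(πd³) = 1.0439 × 873.02 = 911.38 MPa
Soderberg: 1/n_f = τ_a/S_se + τ_m/S_sy = 559.31/399 + 911.38/721 = 1.40179 + 1.26405 = 2.6658
n_f = 1/2.6658 = 0.3751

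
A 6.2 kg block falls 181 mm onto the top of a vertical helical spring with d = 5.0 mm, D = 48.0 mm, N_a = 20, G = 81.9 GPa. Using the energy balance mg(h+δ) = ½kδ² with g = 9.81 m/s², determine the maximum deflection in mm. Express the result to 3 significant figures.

111 mm

k = Gd⁴/(8D³N_a) = (81.9×10³)(5.0⁴)/(8·48.0³·20) = 2.8928 N/mm
W = mg = 6.2 × 9.81 = 60.822 N
½kδ² − Wδ − Wh = 0 → δ = (W + √(W² + 2kWh))/k
δ = (60.822 + √(3699.3 + 63692.7))/2.8928 = (60.822 + 259.6)/2.8928 = 110.76 mm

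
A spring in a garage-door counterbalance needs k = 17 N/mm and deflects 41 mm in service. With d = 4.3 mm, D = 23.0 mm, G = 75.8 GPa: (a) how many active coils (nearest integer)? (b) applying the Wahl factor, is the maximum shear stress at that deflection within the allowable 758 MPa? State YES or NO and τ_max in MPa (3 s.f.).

(a) 16 coils; (b) YES, τ_max = 647 MPa

N_a = Gd⁴/(8D³k) = (75.8×10³)(4.3⁴)/(8·23.0³·17) = 15.66 → N_a = 16
Actual rate k = Gd⁴/(8D³·16) = 16.64 N/mm
Working load F = kδ = 16.64·41 = 682.23 N
C = 23.0/4.3 = 5.3488; K_W = (4C−1)/(4C−4)+0.615/C = 1.2874
τ_max = K_W·8FD/(πd³) = 1.2874·502.57 = 647.03 MPa
τ_max ≤ 758 MPa → acceptable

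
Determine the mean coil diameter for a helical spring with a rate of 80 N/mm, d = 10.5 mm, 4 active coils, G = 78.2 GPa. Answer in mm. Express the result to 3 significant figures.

D = (Gd⁴/(8N_a·k))^(1/3) = (78.2×10³·10.5⁴/(8·4·80))^(1/3)
  = (371299)^(1/3) = 71.8745 mm

71.9 mm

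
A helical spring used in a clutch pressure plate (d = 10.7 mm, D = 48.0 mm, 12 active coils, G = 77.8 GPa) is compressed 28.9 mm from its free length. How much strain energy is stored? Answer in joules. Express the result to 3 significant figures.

k = Gd⁴/(8D³N_a) = (77.8×10³)(10.7⁴)/(8·48.0³·12) = 96.055 N/mm
U = ½kδ² = 0.5 × 96.055 × 28.9² = 40113 N·mm = 40.113 J

40.1 J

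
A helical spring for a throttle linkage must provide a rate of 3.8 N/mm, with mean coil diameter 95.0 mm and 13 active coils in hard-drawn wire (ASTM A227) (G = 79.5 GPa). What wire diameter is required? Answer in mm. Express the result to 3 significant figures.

d = (8D³N_a·k / G)^(1/4) = (8·95.0³·13·3.8 / (79.5×10³))^0.25
  = (4262.1)^0.25 = 8.0799 mm

8.08 mm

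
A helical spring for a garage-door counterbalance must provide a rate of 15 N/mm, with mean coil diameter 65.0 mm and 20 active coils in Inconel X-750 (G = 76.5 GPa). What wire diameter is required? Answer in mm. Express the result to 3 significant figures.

d = (8D³N_a·k / G)^(1/4) = (8·65.0³·20·15 / (76.5×10³))^0.25
  = (8615.7)^0.25 = 9.6344 mm

9.63 mm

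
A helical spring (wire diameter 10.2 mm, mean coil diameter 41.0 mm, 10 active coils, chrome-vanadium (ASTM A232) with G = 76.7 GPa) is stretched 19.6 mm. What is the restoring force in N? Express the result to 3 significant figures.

k = Gd⁴/(8D³N_a) = (76.7×10³)(10.2⁴)/(8·41.0³·10) = 150.58 N/mm
F = k·δ = 150.58 × 19.6 = 2951.3 N

2950 N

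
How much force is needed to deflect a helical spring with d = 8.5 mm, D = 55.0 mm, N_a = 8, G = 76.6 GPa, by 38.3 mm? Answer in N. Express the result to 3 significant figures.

k = Gd⁴/(8D³N_a) = (76.6×10³)(8.5⁴)/(8·55.0³·8) = 37.552 N/mm
F = k·δ = 37.552 × 38.3 = 1438.3 N

1440 N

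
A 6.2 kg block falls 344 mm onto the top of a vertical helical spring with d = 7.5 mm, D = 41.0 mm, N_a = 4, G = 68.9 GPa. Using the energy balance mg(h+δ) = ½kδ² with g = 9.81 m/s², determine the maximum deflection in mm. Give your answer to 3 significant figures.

21.2 mm

k = Gd⁴/(8D³N_a) = (68.9×10³)(7.5⁴)/(8·41.0³·4) = 98.847 N/mm
W = mg = 6.2 × 9.81 = 60.822 N
½kδ² − Wδ − Wh = 0 → δ = (W + √(W² + 2kWh))/k
δ = (60.822 + √(3699.3 + 4.1363e+06))/98.847 = (60.822 + 2034.7)/98.847 = 21.2 mm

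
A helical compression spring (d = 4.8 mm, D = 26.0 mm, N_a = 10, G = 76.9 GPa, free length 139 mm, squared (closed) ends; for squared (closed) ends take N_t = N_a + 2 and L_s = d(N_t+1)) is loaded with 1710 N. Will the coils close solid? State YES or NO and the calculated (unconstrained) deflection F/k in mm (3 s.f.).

NO, δ = 58.9 mm

k = Gd⁴/(8D³N_a) = (76.9×10³)(4.8⁴)/(8·26.0³·10) = 29.032 N/mm
N_t = 12; L_s = 4.8·13 = 62.4 mm; δ_solid = L₀ − L_s = 139 − 62.4 = 76.6 mm
δ = F/k = 1710/29.032 = 58.9 mm
δ < δ_solid → spring does not go solid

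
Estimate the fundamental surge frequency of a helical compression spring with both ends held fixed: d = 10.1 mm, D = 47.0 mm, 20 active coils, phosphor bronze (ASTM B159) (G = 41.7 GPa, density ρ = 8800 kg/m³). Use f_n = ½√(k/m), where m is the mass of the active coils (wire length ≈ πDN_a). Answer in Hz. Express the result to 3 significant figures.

56.0 Hz

k = Gd⁴/(8D³N_a) = (41.7×10³)(10.1⁴)/(8·47.0³·20) = 26.122 N/mm = 26122 N/m
Wire length L = πDN_a = π·47.0·20 = 2953.1 mm
m = ρ·(πd²/4)·L = 8800 × 80.118×10⁻⁶ m² × 2.9531 m = 2.0821 kg
f_n = ½√(k/m) = 0.5·√(26122/2.0821) = 0.5·√(12546) = 56.005 Hz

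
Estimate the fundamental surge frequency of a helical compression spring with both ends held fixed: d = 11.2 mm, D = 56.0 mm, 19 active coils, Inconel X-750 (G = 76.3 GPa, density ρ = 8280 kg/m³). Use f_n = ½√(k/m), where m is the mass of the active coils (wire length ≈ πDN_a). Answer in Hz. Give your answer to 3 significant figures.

k = Gd⁴/(8D³N_a) = (76.3×10³)(11.2⁴)/(8·56.0³·19) = 44.977 N/mm = 44977 N/m
Wire length L = πDN_a = π·56.0·19 = 3342.7 mm
m = ρ·(πd²/4)·L = 8280 × 98.52×10⁻⁶ m² × 3.3427 m = 2.7268 kg
f_n = ½√(k/m) = 0.5·√(44977/2.7268) = 0.5·√(16495) = 64.216 Hz

64.2 Hz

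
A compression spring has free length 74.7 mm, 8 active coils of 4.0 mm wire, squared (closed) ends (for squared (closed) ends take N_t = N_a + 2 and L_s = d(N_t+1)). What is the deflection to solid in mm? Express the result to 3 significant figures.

N_t = 10; L_s = 4.0·11 = 44 mm
δ_solid = L₀ − L_s = 74.7 − 44 = 30.7 mm

30.7 mm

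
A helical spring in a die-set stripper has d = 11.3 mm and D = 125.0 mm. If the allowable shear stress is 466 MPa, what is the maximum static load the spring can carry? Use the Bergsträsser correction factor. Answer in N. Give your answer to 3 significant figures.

C = D/d = 125.0/11.3 = 11.0619
K_B = (4C+2)/(4C−3) = 46.248/41.248 = 1.1212
τ_max = K·8FD/(πd³) → F_max = τ_allow·πd³/(8DK)
F_max = 466·π·11.3³/(8·125.0·1.1212) = 2.1124e+06/1121.2 = 1884 N

1880 N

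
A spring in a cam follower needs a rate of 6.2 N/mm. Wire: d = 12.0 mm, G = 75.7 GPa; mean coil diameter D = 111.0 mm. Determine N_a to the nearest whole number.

N_a = Gd⁴/(8D³k) = (75.7×10³ × 12.0⁴)/(8 × 111.0³ × 6.2)
    = 1.56972e+09 / 6.78345e+07 = 23.14 → 23 coils

23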